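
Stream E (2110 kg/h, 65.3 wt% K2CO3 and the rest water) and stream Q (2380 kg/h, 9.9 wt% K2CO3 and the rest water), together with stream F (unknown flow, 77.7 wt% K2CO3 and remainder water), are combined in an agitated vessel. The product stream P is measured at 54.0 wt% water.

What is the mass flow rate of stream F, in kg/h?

Let F be the unknown flow. Total out = 4490 + F.
water balance: 2876.6 + 0.223·F = 0.540·(4490 + F)
(0.223 − 0.540)·F = 0.540×4490 − 2876.6 = -451.95
F = -451.95 / -0.317 = 1425.7 kg/h

1426 kg/h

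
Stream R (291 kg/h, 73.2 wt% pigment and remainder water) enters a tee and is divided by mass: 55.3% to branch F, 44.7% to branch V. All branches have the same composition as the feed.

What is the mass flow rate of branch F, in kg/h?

Branch F flow = 0.553×291 = 160.92 kg/h.

160.9 kg/h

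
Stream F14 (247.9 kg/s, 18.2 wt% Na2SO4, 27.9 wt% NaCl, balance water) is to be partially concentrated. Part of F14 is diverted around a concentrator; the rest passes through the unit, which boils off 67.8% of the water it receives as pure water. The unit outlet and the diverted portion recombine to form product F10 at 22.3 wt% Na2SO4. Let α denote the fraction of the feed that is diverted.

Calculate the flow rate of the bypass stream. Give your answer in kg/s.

All 247.9×0.182 = 45.118 kg/s of Na2SO4 reaches F10, so F10 = 45.118/0.223 = 202.32 kg/s and vapour = 45.578 kg/s.
The evaporator receives (1−α)·247.9 of feed at 0.539 water and removes 0.678 of that water:
0.678×0.539×(1−α)×247.9 = 45.578
(1−α) = 45.578/90.593 = 0.5031;  α = 0.4969.
Bypass flow = 0.4969×247.9 = 123.18 kg/s.

123.2 kg/s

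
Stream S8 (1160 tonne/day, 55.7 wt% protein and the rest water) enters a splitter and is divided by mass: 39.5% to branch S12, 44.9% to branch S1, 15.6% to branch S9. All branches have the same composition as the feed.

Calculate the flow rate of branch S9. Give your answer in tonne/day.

181 tonne/day

Branch S9 flow = 0.156×1160 = 180.96 tonne/day.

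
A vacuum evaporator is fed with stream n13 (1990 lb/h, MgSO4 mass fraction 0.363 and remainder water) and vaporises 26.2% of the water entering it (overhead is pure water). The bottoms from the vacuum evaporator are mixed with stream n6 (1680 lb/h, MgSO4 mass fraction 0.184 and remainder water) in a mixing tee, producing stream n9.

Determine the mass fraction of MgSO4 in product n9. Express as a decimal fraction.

Vapour removed = 0.262×0.637×1990 = 332.12 lb/h; concentrate = 1657.9 lb/h.
MgSO4 reaching the mixer = 722.37 (from concentrate) + 1680×0.184 = 1031.5 lb/h.
Product flow = 1657.9 + 1680 = 3337.9 lb/h; MgSO4 fraction = 0.309.

0.309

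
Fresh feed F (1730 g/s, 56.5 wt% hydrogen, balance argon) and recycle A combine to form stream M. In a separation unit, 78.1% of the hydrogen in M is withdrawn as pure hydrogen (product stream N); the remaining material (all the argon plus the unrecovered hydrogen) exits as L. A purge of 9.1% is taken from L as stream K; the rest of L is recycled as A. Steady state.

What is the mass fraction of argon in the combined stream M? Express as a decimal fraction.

argon enters only via F and leaves only via the purge: 1730×0.435 = 0.091×(argon in L), and the separation unit passes all argon, so argon in M = argon in L = 8269.8 g/s.
hydrogen in M: m_A = 1730×0.565 + (1−0.091)·(1−0.781)·m_A, so m_A = 977.45/0.8009 = 1220.4 g/s.
M = 1220.4 + 8269.8 = 9490.2 g/s.
argon fraction in M = 8269.8/9490.2 = 0.871.

0.871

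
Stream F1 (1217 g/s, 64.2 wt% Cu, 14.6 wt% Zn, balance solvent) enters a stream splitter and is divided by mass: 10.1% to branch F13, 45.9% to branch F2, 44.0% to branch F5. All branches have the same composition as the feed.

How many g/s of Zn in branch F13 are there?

17.95 g/s

Branch F13 total = 0.101×1217 = 122.92 g/s.
Zn in F13 = 0.146×122.92 = 17.946 g/s.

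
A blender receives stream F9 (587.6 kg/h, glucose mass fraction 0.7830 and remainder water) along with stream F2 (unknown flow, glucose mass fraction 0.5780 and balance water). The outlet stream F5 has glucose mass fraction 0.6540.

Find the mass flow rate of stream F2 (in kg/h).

Let F2 be the unknown flow. Total out = 587.6 + F2.
glucose balance: 460.09 + 0.578·F2 = 0.654·(587.6 + F2)
(0.578 − 0.654)·F2 = 0.654×587.6 − 460.09 = -75.8
F2 = -75.8 / -0.076 = 997.37 kg/h

997.4 kg/h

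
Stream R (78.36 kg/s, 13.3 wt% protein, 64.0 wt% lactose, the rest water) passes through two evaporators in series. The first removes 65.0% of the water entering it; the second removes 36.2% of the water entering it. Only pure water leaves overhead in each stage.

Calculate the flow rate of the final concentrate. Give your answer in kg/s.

64.54 kg/s

water in feed = 78.36×0.227 = 17.788 kg/s.
After stage 1: water left = (1−0.650)×17.788 = 6.2257; stream total = 66.798 kg/s.
After stage 2: water left = (1−0.362)×6.2257 = 3.972; final concentrate = 64.544 kg/s.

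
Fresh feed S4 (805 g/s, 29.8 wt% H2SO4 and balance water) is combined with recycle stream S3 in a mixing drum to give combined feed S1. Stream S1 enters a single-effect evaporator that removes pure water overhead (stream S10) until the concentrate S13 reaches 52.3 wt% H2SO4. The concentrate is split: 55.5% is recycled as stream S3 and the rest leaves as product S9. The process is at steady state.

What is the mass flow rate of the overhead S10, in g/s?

346.3 g/s

Overall H2SO4 balance (none leaves overhead): H2SO4 in fresh feed = H2SO4 in product, i.e. 805×0.298 = (1−0.555)·S13·0.523.
S13 = 239.89/(0.523×0.445) = 1030.7 g/s.
Recycle S3 = 0.555×1030.7 = 572.06 g/s.
Combined feed S1 = 805 + 572.06 = 1377.1 g/s.
Overhead S10 = S1 − S13 = 1377.1 − 1030.7 = 346.32 g/s.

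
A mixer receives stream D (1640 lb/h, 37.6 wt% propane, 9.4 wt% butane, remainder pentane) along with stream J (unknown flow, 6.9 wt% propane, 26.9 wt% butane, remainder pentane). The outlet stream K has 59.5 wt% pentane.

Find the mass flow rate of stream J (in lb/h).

Let J be the unknown flow. Total out = 1640 + J.
pentane balance: 869.2 + 0.662·J = 0.595·(1640 + J)
(0.662 − 0.595)·J = 0.595×1640 − 869.2 = 106.6
J = 106.6 / 0.067 = 1591 lb/h

1591 lb/h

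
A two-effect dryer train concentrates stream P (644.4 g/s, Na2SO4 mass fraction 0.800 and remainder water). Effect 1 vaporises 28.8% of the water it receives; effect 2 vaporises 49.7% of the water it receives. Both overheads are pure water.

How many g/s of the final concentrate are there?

561.7 g/s

water in feed = 644.4×0.200 = 128.88 g/s.
After stage 1: water left = (1−0.288)×128.88 = 91.763; stream total = 607.28 g/s.
After stage 2: water left = (1−0.497)×91.763 = 46.157; final concentrate = 561.68 g/s.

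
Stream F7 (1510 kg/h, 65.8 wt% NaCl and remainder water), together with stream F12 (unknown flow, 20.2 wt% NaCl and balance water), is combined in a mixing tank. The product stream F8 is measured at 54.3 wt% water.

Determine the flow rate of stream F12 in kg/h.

1190 kg/h

Let F12 be the unknown flow. Total out = 1510 + F12.
water balance: 516.42 + 0.798·F12 = 0.543·(1510 + F12)
(0.798 − 0.543)·F12 = 0.543×1510 − 516.42 = 303.51
F12 = 303.51 / 0.255 = 1190.2 kg/h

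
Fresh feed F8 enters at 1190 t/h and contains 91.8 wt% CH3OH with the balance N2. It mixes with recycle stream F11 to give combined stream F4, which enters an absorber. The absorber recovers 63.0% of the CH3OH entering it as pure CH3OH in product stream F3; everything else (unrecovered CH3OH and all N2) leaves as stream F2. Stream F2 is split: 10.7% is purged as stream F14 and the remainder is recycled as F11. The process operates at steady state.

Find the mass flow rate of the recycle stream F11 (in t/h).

N2 enters only via F8 and leaves only via the purge: 1190×0.082 = 0.107×(N2 in F2), and the absorber passes all N2, so N2 in F4 = N2 in F2 = 911.96 t/h.
CH3OH in F4: m_A = 1190×0.918 + (1−0.107)·(1−0.630)·m_A, so m_A = 1092.4/0.6696 = 1631.5 t/h.
F2 = (1−0.630)×1631.5 + 911.96 = 1515.6 t/h.
Recycle F11 = (1−0.107)×1515.6 = 1353.4 t/h.

1353 t/h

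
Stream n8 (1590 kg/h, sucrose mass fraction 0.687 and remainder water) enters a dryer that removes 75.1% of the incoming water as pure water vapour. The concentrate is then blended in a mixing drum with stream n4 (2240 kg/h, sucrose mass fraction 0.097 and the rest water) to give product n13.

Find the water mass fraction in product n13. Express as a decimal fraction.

0.621

Vapour removed = 0.751×0.313×1590 = 373.75 kg/h; concentrate = 1216.2 kg/h.
water reaching the mixer = 123.92 (from concentrate) + 2240×0.903 = 2146.6 kg/h.
Product flow = 1216.2 + 2240 = 3456.2 kg/h; water fraction = 0.621.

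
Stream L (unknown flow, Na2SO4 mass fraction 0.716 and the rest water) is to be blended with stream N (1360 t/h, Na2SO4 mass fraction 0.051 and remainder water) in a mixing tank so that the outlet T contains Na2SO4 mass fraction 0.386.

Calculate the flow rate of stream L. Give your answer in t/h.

Let L be the unknown flow. Total out = 1360 + L.
Na2SO4 balance: 69.36 + 0.716·L = 0.386·(1360 + L)
(0.716 − 0.386)·L = 0.386×1360 − 69.36 = 455.6
L = 455.6 / 0.330 = 1380.6 t/h

1381 t/h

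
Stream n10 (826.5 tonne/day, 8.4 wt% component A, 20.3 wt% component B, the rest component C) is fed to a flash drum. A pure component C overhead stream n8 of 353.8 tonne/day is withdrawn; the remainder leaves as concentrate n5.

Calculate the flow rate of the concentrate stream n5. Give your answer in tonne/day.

Concentrate = 826.5 − 353.8 = 472.7 tonne/day.

472.7 tonne/day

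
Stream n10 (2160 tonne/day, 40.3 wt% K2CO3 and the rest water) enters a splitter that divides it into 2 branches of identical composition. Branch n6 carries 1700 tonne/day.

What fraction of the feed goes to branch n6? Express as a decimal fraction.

0.787

Fraction to n6 = 1700/2160 = 0.7870.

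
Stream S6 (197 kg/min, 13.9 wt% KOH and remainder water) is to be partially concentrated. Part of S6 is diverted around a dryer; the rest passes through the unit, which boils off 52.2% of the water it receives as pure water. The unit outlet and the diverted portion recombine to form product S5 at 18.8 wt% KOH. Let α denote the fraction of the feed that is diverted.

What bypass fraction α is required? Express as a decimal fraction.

0.420

All 197×0.139 = 27.383 kg/min of KOH reaches S5, so S5 = 27.383/0.188 = 145.65 kg/min and vapour = 51.346 kg/min.
The evaporator receives (1−α)·197 of feed at 0.861 water and removes 0.522 of that water:
0.522×0.861×(1−α)×197 = 51.346
(1−α) = 51.346/88.54 = 0.5799;  α = 0.4201.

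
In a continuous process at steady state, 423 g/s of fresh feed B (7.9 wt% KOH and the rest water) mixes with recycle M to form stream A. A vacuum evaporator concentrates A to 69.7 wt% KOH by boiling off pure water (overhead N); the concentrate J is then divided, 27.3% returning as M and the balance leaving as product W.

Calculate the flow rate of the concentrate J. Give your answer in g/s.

65.95 g/s

Overall KOH balance (none leaves overhead): KOH in fresh feed = KOH in product, i.e. 423×0.079 = (1−0.273)·J·0.697.
J = 33.417/(0.697×0.727) = 65.948 g/s.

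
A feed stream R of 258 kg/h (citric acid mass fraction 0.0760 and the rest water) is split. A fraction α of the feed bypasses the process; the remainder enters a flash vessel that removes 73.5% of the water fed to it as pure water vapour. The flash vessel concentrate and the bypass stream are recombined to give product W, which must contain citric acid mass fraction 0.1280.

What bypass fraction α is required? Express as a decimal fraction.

All 258×0.076 = 19.608 kg/h of citric acid reaches W, so W = 19.608/0.128 = 153.19 kg/h and vapour = 104.81 kg/h.
The evaporator receives (1−α)·258 of feed at 0.924 water and removes 0.735 of that water:
0.735×0.924×(1−α)×258 = 104.81
(1−α) = 104.81/175.22 = 0.5982;  α = 0.4018.

0.402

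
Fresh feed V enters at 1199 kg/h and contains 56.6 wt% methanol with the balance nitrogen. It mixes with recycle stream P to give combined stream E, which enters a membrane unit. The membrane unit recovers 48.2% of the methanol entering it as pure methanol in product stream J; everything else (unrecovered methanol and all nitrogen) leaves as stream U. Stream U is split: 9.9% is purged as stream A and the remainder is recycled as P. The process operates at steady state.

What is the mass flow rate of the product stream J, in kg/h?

613.4 kg/h

methanol in E: m_A = 1199×0.566 + (1−0.099)·(1−0.482)·m_A, so m_A = 678.63/0.5333 = 1272.6 kg/h.
Product J = 0.482×1272.6 = 613.37 kg/h.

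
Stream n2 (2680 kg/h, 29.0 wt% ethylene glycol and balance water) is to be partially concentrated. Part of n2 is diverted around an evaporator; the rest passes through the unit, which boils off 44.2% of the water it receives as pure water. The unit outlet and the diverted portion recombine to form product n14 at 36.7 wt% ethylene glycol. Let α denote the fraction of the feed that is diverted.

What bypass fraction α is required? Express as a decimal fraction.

All 2680×0.290 = 777.2 kg/h of ethylene glycol reaches n14, so n14 = 777.2/0.367 = 2117.7 kg/h and vapour = 562.29 kg/h.
The evaporator receives (1−α)·2680 of feed at 0.710 water and removes 0.442 of that water:
0.442×0.710×(1−α)×2680 = 562.29
(1−α) = 562.29/841.04 = 0.6686;  α = 0.3314.

0.331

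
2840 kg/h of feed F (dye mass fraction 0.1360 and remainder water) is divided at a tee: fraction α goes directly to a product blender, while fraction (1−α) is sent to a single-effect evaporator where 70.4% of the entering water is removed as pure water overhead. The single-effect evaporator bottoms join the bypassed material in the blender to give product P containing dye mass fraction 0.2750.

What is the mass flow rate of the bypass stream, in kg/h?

480 kg/h

All 2840×0.136 = 386.24 kg/h of dye reaches P, so P = 386.24/0.275 = 1404.5 kg/h and vapour = 1435.5 kg/h.
The evaporator receives (1−α)·2840 of feed at 0.864 water and removes 0.704 of that water:
0.704×0.864×(1−α)×2840 = 1435.5
(1−α) = 1435.5/1727.4 = 0.8310;  α = 0.1690.
Bypass flow = 0.1690×2840 = 479.99 kg/h.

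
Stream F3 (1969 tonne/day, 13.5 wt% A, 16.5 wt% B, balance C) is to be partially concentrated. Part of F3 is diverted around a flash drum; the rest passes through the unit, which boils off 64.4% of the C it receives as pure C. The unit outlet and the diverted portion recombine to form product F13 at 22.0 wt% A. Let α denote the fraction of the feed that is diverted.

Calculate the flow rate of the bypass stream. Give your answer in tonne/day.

281.4 tonne/day

All 1969×0.135 = 265.81 tonne/day of A reaches F13, so F13 = 265.81/0.220 = 1208.2 tonne/day and vapour = 760.75 tonne/day.
The evaporator receives (1−α)·1969 of feed at 0.700 C and removes 0.644 of that C:
0.644×0.700×(1−α)×1969 = 760.75
(1−α) = 760.75/887.63 = 0.8571;  α = 0.1429.
Bypass flow = 0.1429×1969 = 281.44 tonne/day.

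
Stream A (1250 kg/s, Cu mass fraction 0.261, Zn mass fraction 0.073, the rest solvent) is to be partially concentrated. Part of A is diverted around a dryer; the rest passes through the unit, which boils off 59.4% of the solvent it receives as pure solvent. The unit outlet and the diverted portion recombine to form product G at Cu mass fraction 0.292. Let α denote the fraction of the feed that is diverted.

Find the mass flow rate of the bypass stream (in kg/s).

All 1250×0.261 = 326.25 kg/s of Cu reaches G, so G = 326.25/0.292 = 1117.3 kg/s and vapour = 132.71 kg/s.
The evaporator receives (1−α)·1250 of feed at 0.666 solvent and removes 0.594 of that solvent:
0.594×0.666×(1−α)×1250 = 132.71
(1−α) = 132.71/494.5 = 0.2684;  α = 0.7316.
Bypass flow = 0.7316×1250 = 914.55 kg/s.

914.5 kg/s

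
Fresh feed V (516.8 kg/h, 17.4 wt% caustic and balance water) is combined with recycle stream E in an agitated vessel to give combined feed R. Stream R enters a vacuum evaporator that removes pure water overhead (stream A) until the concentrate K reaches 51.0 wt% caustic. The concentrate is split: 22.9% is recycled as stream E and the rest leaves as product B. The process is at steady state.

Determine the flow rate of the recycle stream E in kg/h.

52.37 kg/h

Overall caustic balance (none leaves overhead): caustic in fresh feed = caustic in product, i.e. 516.8×0.174 = (1−0.229)·K·0.510.
K = 89.923/(0.510×0.771) = 228.69 kg/h.
Recycle E = 0.229×228.69 = 52.37 kg/h.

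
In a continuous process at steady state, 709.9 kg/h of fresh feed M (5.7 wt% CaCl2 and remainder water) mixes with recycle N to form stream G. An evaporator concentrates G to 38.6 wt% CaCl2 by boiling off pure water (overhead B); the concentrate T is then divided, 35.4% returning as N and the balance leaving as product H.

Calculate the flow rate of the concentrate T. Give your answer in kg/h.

162.3 kg/h

Overall CaCl2 balance (none leaves overhead): CaCl2 in fresh feed = CaCl2 in product, i.e. 709.9×0.057 = (1−0.354)·T·0.386.
T = 40.464/(0.386×0.646) = 162.28 kg/h.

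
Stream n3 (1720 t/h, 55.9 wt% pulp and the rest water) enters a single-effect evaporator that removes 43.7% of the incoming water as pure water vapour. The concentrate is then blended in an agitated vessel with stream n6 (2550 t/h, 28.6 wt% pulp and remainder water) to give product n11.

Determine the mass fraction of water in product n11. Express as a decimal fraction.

0.571

Vapour removed = 0.437×0.441×1720 = 331.47 t/h; concentrate = 1388.5 t/h.
water reaching the mixer = 427.05 (from concentrate) + 2550×0.714 = 2247.7 t/h.
Product flow = 1388.5 + 2550 = 3938.5 t/h; water fraction = 0.571.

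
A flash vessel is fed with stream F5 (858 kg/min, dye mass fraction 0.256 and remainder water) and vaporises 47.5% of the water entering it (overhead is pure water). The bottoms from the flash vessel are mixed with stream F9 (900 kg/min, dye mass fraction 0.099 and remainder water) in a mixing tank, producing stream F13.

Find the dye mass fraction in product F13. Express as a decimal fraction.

0.212

Vapour removed = 0.475×0.744×858 = 303.22 kg/min; concentrate = 554.78 kg/min.
dye reaching the mixer = 219.65 (from concentrate) + 900×0.099 = 308.75 kg/min.
Product flow = 554.78 + 900 = 1454.8 kg/min; dye fraction = 0.212.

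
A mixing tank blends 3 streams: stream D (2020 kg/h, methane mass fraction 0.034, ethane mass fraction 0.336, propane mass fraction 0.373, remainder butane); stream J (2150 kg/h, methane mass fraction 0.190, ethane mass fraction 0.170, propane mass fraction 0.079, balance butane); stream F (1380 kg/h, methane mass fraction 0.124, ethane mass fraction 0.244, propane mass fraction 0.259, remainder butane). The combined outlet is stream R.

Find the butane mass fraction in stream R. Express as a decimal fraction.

Total flow out = 2020 + 2150 + 1380 = 5550 kg/h.
butane in = 2020×0.257 + 2150×0.561 + 1380×0.373 = 2240 kg/h.
butane mass fraction in R = 2240/5550 = 0.404.

0.404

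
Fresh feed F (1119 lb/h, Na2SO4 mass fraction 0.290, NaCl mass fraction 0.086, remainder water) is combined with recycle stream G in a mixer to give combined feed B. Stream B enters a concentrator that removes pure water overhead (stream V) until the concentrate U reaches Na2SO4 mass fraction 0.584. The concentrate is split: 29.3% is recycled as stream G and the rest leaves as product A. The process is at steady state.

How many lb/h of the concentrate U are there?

786 lb/h

Overall Na2SO4 balance (none leaves overhead): Na2SO4 in fresh feed = Na2SO4 in product, i.e. 1119×0.290 = (1−0.293)·U·0.584.
U = 324.51/(0.584×0.707) = 785.95 lb/h.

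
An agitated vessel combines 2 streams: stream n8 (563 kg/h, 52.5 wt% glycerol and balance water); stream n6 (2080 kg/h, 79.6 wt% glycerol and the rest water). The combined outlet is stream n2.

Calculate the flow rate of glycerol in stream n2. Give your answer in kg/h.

glycerol out = glycerol in = 563×0.525 + 2080×0.796 = 1951.3 kg/h.

1951 kg/h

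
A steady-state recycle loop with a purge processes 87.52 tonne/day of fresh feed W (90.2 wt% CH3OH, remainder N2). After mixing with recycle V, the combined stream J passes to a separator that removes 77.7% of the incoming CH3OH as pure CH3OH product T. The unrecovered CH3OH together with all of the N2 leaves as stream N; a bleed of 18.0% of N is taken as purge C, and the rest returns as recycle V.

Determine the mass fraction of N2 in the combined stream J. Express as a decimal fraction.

N2 enters only via W and leaves only via the purge: 87.52×0.098 = 0.180×(N2 in N), and the separator passes all N2, so N2 in J = N2 in N = 47.65 tonne/day.
CH3OH in J: m_A = 87.52×0.902 + (1−0.180)·(1−0.777)·m_A, so m_A = 78.943/0.8171 = 96.609 tonne/day.
J = 96.609 + 47.65 = 144.26 tonne/day.
N2 fraction in J = 47.65/144.26 = 0.330.

0.330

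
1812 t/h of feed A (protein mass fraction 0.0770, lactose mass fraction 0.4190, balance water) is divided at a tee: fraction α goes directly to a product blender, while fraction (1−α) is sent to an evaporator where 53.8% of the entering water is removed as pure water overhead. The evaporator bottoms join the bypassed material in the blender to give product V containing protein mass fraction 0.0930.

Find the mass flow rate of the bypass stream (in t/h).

All 1812×0.077 = 139.52 t/h of protein reaches V, so V = 139.52/0.093 = 1500.3 t/h and vapour = 311.74 t/h.
The evaporator receives (1−α)·1812 of feed at 0.504 water and removes 0.538 of that water:
0.538×0.504×(1−α)×1812 = 311.74
(1−α) = 311.74/491.33 = 0.6345;  α = 0.3655.
Bypass flow = 0.3655×1812 = 662.31 t/h.

662.3 t/h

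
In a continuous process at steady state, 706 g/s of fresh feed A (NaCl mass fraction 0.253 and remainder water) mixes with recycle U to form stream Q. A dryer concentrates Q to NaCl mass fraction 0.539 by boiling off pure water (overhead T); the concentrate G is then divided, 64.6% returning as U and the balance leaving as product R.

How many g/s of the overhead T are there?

374.6 g/s

Overall NaCl balance (none leaves overhead): NaCl in fresh feed = NaCl in product, i.e. 706×0.253 = (1−0.646)·G·0.539.
G = 178.62/(0.539×0.354) = 936.12 g/s.
Recycle U = 0.646×936.12 = 604.74 g/s.
Combined feed Q = 706 + 604.74 = 1310.7 g/s.
Overhead T = Q − G = 1310.7 − 936.12 = 374.61 g/s.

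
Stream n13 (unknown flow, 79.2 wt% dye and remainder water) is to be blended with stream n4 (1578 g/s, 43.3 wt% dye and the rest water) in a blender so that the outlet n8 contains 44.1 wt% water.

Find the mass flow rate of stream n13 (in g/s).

853.3 g/s

Let n13 be the unknown flow. Total out = 1578 + n13.
water balance: 894.73 + 0.208·n13 = 0.441·(1578 + n13)
(0.208 − 0.441)·n13 = 0.441×1578 − 894.73 = -198.83
n13 = -198.83 / -0.233 = 853.34 g/s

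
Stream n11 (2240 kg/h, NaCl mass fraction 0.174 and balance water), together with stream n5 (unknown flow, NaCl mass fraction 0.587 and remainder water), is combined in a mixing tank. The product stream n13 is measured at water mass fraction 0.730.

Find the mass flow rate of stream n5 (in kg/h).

Let n5 be the unknown flow. Total out = 2240 + n5.
water balance: 1850.2 + 0.413·n5 = 0.730·(2240 + n5)
(0.413 − 0.730)·n5 = 0.730×2240 − 1850.2 = -215.04
n5 = -215.04 / -0.317 = 678.36 kg/h

678.4 kg/h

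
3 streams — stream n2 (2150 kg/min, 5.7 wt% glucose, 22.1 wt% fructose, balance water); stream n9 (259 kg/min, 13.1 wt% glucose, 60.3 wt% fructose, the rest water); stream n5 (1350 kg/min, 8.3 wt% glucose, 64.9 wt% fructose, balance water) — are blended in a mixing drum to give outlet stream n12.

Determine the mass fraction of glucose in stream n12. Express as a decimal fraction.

0.0714

Total flow out = 2150 + 259 + 1350 = 3759 kg/min.
glucose in = 2150×0.057 + 259×0.131 + 1350×0.083 = 268.53 kg/min.
glucose mass fraction in n12 = 268.53/3759 = 0.0714.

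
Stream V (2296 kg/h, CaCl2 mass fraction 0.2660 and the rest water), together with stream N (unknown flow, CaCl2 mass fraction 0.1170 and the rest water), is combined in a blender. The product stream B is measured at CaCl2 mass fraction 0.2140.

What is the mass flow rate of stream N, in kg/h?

Let N be the unknown flow. Total out = 2296 + N.
CaCl2 balance: 610.74 + 0.117·N = 0.214·(2296 + N)
(0.117 − 0.214)·N = 0.214×2296 − 610.74 = -119.39
N = -119.39 / -0.097 = 1230.8 kg/h

1231 kg/h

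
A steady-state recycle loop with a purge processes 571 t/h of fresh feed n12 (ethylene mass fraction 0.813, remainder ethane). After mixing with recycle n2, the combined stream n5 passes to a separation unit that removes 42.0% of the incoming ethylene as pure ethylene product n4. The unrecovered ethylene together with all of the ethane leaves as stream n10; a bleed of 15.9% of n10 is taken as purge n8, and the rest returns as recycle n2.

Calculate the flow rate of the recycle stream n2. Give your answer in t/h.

ethane enters only via n12 and leaves only via the purge: 571×0.187 = 0.159×(ethane in n10), and the separation unit passes all ethane, so ethane in n5 = ethane in n10 = 671.55 t/h.
ethylene in n5: m_A = 571×0.813 + (1−0.159)·(1−0.420)·m_A, so m_A = 464.22/0.5122 = 906.3 t/h.
n10 = (1−0.420)×906.3 + 671.55 = 1197.2 t/h.
Recycle n2 = (1−0.159)×1197.2 = 1006.8 t/h.

1007 t/h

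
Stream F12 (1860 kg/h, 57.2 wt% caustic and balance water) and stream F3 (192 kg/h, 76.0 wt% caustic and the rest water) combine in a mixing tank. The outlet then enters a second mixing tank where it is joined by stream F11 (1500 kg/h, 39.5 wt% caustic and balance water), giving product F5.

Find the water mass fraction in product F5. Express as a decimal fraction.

Overall, product flow = 3552 kg/h.
water in = 1860×0.428 + 192×0.240 + 1500×0.605 = 1749.7 kg/h.
water fraction in F5 = 0.493.

0.493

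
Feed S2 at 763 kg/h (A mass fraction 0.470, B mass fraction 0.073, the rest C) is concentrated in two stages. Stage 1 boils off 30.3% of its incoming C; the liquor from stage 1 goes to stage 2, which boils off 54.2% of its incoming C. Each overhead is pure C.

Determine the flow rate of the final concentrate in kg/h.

525.6 kg/h

C in feed = 763×0.457 = 348.69 kg/h.
After stage 1: C left = (1−0.303)×348.69 = 243.04; stream total = 657.35 kg/h.
After stage 2: C left = (1−0.542)×243.04 = 111.31; final concentrate = 525.62 kg/h.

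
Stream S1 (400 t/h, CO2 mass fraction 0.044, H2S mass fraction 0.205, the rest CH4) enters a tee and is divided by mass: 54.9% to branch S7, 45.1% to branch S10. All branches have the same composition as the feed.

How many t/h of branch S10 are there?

180.4 t/h

Branch S10 flow = 0.451×400 = 180.4 t/h.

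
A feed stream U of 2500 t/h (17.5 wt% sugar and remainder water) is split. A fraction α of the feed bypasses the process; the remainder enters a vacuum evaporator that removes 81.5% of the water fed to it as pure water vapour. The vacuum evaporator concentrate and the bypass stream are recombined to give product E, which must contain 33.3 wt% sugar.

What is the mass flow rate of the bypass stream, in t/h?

All 2500×0.175 = 437.5 t/h of sugar reaches E, so E = 437.5/0.333 = 1313.8 t/h and vapour = 1186.2 t/h.
The evaporator receives (1−α)·2500 of feed at 0.825 water and removes 0.815 of that water:
0.815×0.825×(1−α)×2500 = 1186.2
(1−α) = 1186.2/1680.9 = 0.7057;  α = 0.2943.
Bypass flow = 0.2943×2500 = 735.83 t/h.

735.8 t/h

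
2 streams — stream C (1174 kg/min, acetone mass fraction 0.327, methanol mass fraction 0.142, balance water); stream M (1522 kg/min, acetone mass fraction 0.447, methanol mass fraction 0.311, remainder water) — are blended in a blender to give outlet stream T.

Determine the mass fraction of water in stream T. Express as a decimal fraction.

0.368

Total flow out = 1174 + 1522 = 2696 kg/min.
water in = 1174×0.531 + 1522×0.242 = 991.72 kg/min.
water mass fraction in T = 991.72/2696 = 0.368.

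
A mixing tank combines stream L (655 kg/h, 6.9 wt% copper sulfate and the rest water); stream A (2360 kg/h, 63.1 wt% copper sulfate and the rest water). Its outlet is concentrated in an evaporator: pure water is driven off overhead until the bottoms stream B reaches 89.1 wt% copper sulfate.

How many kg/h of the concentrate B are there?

1722 kg/h

copper sulfate entering = 655×0.069 + 2360×0.631 = 1534.4 kg/h.
All copper sulfate reports to B, so B = 1534.4/0.891 = 1722.1 kg/h.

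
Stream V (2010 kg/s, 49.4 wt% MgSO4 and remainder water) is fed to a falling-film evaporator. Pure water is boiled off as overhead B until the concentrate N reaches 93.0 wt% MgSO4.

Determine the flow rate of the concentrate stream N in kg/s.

1068 kg/s

MgSO4 is conserved: 2010×0.494 = 992.94 kg/s all reports to the concentrate.
Concentrate = 992.94/(target fraction) = 1067.7 kg/s.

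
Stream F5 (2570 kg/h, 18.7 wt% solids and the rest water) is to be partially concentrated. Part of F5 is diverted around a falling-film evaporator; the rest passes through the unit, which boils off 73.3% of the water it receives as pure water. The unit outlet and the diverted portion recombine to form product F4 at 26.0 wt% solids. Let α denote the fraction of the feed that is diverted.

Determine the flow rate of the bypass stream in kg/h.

All 2570×0.187 = 480.59 kg/h of solids reaches F4, so F4 = 480.59/0.260 = 1848.4 kg/h and vapour = 721.58 kg/h.
The evaporator receives (1−α)·2570 of feed at 0.813 water and removes 0.733 of that water:
0.733×0.813×(1−α)×2570 = 721.58
(1−α) = 721.58/1531.5 = 0.4711;  α = 0.5289.
Bypass flow = 0.5289×2570 = 1359.2 kg/h.

1359 kg/h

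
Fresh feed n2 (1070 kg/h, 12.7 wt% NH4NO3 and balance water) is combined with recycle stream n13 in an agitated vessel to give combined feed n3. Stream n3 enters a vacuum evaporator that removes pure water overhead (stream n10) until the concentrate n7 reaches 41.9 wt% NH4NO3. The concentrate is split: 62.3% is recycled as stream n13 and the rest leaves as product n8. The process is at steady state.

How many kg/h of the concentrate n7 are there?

860.3 kg/h

Overall NH4NO3 balance (none leaves overhead): NH4NO3 in fresh feed = NH4NO3 in product, i.e. 1070×0.127 = (1−0.623)·n7·0.419.
n7 = 135.89/(0.419×0.377) = 860.26 kg/h.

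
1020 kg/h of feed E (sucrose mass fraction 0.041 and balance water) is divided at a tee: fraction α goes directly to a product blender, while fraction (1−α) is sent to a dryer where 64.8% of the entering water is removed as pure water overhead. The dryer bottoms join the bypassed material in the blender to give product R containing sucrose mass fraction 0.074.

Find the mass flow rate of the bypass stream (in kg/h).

All 1020×0.041 = 41.82 kg/h of sucrose reaches R, so R = 41.82/0.074 = 565.14 kg/h and vapour = 454.86 kg/h.
The evaporator receives (1−α)·1020 of feed at 0.959 water and removes 0.648 of that water:
0.648×0.959×(1−α)×1020 = 454.86
(1−α) = 454.86/633.86 = 0.7176;  α = 0.2824.
Bypass flow = 0.2824×1020 = 288.04 kg/h.

288 kg/h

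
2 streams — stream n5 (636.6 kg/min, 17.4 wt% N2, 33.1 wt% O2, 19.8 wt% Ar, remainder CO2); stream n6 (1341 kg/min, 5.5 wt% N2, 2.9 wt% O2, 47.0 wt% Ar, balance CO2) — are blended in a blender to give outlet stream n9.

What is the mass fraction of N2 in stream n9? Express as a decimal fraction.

Total flow out = 636.6 + 1341 = 1977.6 kg/min.
N2 in = 636.6×0.174 + 1341×0.055 = 184.52 kg/min.
N2 mass fraction in n9 = 184.52/1977.6 = 0.093.

0.093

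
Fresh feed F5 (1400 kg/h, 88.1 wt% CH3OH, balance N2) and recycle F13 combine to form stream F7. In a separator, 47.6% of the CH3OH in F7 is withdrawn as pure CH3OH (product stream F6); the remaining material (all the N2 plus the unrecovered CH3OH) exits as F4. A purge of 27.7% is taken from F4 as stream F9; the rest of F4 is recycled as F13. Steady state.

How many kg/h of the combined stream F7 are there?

2587 kg/h

N2 enters only via F5 and leaves only via the purge: 1400×0.119 = 0.277×(N2 in F4), and the separator passes all N2, so N2 in F7 = N2 in F4 = 601.44 kg/h.
CH3OH in F7: m_A = 1400×0.881 + (1−0.277)·(1−0.476)·m_A, so m_A = 1233.4/0.6211 = 1985.7 kg/h.
F7 = 1985.7 + 601.44 = 2587.1 kg/h.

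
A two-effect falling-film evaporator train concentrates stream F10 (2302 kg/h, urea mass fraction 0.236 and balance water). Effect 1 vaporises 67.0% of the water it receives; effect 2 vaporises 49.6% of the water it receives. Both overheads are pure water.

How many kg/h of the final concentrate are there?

water in feed = 2302×0.764 = 1758.7 kg/h.
After stage 1: water left = (1−0.670)×1758.7 = 580.38; stream total = 1123.7 kg/h.
After stage 2: water left = (1−0.496)×580.38 = 292.51; final concentrate = 835.78 kg/h.

835.8 kg/h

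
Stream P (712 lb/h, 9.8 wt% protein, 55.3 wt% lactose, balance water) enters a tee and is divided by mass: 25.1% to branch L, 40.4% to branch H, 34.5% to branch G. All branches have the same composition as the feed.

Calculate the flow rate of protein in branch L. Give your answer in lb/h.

Branch L total = 0.251×712 = 178.71 lb/h.
protein in L = 0.098×178.71 = 17.514 lb/h.

17.51 lb/h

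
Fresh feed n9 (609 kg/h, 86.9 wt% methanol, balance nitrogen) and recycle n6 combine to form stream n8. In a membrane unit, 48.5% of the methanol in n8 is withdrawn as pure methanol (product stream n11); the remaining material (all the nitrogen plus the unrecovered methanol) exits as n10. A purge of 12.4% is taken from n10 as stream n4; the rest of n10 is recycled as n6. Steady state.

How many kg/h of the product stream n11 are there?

methanol in n8: m_A = 609×0.869 + (1−0.124)·(1−0.485)·m_A, so m_A = 529.22/0.5489 = 964.22 kg/h.
Product n11 = 0.485×964.22 = 467.65 kg/h.

467.6 kg/h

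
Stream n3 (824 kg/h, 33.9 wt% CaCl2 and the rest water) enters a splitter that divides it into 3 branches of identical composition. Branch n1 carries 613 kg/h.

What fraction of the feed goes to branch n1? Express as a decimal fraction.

0.744

Fraction to n1 = 613/824 = 0.7439.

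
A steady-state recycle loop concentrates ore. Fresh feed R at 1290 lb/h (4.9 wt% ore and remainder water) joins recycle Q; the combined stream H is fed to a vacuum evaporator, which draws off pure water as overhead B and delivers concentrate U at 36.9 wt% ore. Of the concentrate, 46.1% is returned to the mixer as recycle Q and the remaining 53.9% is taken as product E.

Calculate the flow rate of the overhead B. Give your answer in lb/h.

Overall ore balance (none leaves overhead): ore in fresh feed = ore in product, i.e. 1290×0.049 = (1−0.461)·U·0.369.
U = 63.21/(0.369×0.539) = 317.81 lb/h.
Recycle Q = 0.461×317.81 = 146.51 lb/h.
Combined feed H = 1290 + 146.51 = 1436.5 lb/h.
Overhead B = H − U = 1436.5 − 317.81 = 1118.7 lb/h.

1119 lb/h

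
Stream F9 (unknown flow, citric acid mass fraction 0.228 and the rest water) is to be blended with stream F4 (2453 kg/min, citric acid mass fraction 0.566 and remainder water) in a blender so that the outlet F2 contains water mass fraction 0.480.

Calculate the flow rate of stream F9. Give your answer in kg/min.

Let F9 be the unknown flow. Total out = 2453 + F9.
water balance: 1064.6 + 0.772·F9 = 0.480·(2453 + F9)
(0.772 − 0.480)·F9 = 0.480×2453 − 1064.6 = 112.84
F9 = 112.84 / 0.292 = 386.43 kg/min

386.4 kg/min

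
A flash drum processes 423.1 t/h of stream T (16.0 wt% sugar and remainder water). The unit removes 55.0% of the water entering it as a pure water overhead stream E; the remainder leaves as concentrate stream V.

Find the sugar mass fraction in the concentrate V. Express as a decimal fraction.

0.297

sugar is not removed: 423.1×0.160 = 67.696 t/h of sugar enters V.
water entering = 423.1×0.840 = 355.4 t/h; overhead removed = 0.550×355.4 = 195.47 t/h.
Concentrate = 423.1 − 195.47 = 227.63 t/h.
Mass fraction = 67.696/227.63 = 0.297.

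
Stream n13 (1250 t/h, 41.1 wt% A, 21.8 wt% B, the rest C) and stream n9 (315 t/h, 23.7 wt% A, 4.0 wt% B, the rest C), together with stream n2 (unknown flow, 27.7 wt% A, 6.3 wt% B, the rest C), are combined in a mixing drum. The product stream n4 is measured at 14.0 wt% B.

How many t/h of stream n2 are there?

Let n2 be the unknown flow. Total out = 1565 + n2.
B balance: 285.1 + 0.063·n2 = 0.140·(1565 + n2)
(0.063 − 0.140)·n2 = 0.140×1565 − 285.1 = -66
n2 = -66 / -0.077 = 857.14 t/h

857.1 t/h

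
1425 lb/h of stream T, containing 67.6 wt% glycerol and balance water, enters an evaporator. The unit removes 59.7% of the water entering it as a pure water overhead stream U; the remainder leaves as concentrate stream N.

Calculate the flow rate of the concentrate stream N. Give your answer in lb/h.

1149 lb/h

water entering = 1425×0.324 = 461.7 lb/h; overhead removed = 0.597×461.7 = 275.63 lb/h.
Concentrate = 1425 − 275.63 = 1149.4 lb/h.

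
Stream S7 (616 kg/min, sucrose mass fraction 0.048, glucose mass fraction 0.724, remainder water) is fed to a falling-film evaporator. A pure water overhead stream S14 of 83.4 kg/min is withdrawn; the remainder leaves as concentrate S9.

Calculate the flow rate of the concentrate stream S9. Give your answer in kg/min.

532.6 kg/min

Concentrate = 616 − 83.4 = 532.6 kg/min.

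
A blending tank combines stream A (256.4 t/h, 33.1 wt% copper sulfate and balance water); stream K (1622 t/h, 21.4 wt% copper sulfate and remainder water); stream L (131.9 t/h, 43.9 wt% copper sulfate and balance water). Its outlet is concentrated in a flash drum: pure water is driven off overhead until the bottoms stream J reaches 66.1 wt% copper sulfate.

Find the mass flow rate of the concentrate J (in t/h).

741.1 t/h

copper sulfate entering = 256.4×0.331 + 1622×0.214 + 131.9×0.439 = 489.88 t/h.
All copper sulfate reports to J, so J = 489.88/0.661 = 741.12 t/h.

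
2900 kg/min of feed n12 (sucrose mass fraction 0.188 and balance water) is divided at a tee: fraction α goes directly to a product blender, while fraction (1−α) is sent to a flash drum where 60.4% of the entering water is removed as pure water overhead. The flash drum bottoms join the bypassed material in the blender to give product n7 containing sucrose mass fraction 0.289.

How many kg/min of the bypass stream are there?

833.5 kg/min

All 2900×0.188 = 545.2 kg/min of sucrose reaches n7, so n7 = 545.2/0.289 = 1886.5 kg/min and vapour = 1013.5 kg/min.
The evaporator receives (1−α)·2900 of feed at 0.812 water and removes 0.604 of that water:
0.604×0.812×(1−α)×2900 = 1013.5
(1−α) = 1013.5/1422.3 = 0.7126;  α = 0.2874.
Bypass flow = 0.2874×2900 = 833.53 kg/min.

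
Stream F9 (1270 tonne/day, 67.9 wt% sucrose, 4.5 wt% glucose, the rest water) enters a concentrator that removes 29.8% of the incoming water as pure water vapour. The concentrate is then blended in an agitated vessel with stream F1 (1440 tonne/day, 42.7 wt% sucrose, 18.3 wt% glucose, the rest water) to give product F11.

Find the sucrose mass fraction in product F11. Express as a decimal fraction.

Vapour removed = 0.298×0.276×1270 = 104.45 tonne/day; concentrate = 1165.5 tonne/day.
sucrose reaching the mixer = 862.33 (from concentrate) + 1440×0.427 = 1477.2 tonne/day.
Product flow = 1165.5 + 1440 = 2605.5 tonne/day; sucrose fraction = 0.567.

0.567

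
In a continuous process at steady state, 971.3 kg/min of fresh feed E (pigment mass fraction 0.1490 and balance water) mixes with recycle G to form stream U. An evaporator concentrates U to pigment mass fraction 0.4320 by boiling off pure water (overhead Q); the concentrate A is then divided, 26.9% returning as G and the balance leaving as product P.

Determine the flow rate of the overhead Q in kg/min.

Overall pigment balance (none leaves overhead): pigment in fresh feed = pigment in product, i.e. 971.3×0.149 = (1−0.269)·A·0.432.
A = 144.72/(0.432×0.731) = 458.29 kg/min.
Recycle G = 0.269×458.29 = 123.28 kg/min.
Combined feed U = 971.3 + 123.28 = 1094.6 kg/min.
Overhead Q = U − A = 1094.6 − 458.29 = 636.29 kg/min.

636.3 kg/min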